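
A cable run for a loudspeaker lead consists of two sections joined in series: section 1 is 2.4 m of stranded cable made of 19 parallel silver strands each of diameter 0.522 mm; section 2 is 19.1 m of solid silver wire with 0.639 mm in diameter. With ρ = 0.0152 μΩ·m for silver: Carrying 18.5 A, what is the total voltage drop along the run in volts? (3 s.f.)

16.9 V

ρ = 0.0152 μΩ·m = 1.52×10^-8 Ω·m
Section 1: A_strand = π(2.6100e-04)² = 2.140e-07 m²; R₁ = ρL/(N·A_s) = (1.52×10^-8)(2.4)/(19×2.140e-07) = 0.008972 Ω
Section 2: A = π(d/2)² = π(3.1950e-04 m)² = 3.207e-07 m²
R₂ = (1.52×10^-8)(19.1)/(3.207e-07) = 0.9053 Ω
R = R₁ + R₂ = 0.9143 Ω
V = IR = 18.5 × 0.9143 = 16.9 V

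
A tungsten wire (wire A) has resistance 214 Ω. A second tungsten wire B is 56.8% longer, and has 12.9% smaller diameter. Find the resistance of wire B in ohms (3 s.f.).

R ∝ L/d², so R_B/R_A = (1 + 56.8/100) × (1 − 12.9/100)⁻²
= 1.568 × 1.318 = 2.067
R_B = 2.067 × 214 = 442 Ω

442 Ω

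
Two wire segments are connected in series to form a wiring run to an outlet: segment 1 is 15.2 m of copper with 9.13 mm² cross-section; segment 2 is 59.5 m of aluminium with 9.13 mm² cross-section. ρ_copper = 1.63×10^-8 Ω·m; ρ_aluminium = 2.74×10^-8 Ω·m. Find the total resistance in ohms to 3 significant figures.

Segment 1: A = 9.13 mm² = 9.130e-06 m²
R₁ = ρL/A = (1.63×10^-8)(15.2)/(9.130e-06) = 0.02714 Ω
R₂ = (2.74×10^-8)(59.5)/(9.130e-06) = 0.1786 Ω
R = R₁ + R₂ = 0.206 Ω

0.206 Ω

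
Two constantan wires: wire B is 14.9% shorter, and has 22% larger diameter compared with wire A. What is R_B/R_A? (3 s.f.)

R ∝ L/d², so R_B/R_A = (1 − 14.9/100) × (1 + 22/100)⁻²
= 0.851 × 0.6719 = 0.572

0.572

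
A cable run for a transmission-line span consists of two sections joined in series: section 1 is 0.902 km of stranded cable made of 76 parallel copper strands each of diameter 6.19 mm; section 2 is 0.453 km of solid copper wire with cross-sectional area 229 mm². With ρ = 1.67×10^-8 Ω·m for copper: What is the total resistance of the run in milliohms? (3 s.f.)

Section 1: A_strand = π(3.0950e-03)² = 3.009e-05 m²; R₁ = ρL/(N·A_s) = (1.67×10^-8)(902)/(76×3.009e-05) = 0.006586 Ω
Section 2: A = 229 mm² = 2.290e-04 m²
R₂ = (1.67×10^-8)(453)/(2.290e-04) = 0.03304 Ω
R = R₁ + R₂ = 39.6 mΩ

39.6 mΩ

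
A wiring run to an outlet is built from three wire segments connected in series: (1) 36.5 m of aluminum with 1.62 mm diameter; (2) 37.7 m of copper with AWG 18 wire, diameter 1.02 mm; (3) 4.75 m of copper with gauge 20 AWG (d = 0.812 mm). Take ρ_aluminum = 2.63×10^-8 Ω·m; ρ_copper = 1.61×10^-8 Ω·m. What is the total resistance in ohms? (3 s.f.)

1.36 Ω

Seg 1: A = π(d/2)² = π(8.1000e-04 m)² = 2.061e-06 m²
R_1 = (2.63×10^-8)(36.5)/(2.061e-06) = 0.4657 Ω
Seg 2: A = π(1.02/2 mm)² = π(5.1000e-04 m)² = 8.171e-07 m²
R_2 = (1.61×10^-8)(37.7)/(8.171e-07) = 0.7428 Ω
Seg 3: A = π(0.812/2 mm)² = π(4.0600e-04 m)² = 5.178e-07 m²
R_3 = (1.61×10^-8)(4.75)/(5.178e-07) = 0.1477 Ω
R_total = R_1 + R_2 + R_3 = 1.36 Ω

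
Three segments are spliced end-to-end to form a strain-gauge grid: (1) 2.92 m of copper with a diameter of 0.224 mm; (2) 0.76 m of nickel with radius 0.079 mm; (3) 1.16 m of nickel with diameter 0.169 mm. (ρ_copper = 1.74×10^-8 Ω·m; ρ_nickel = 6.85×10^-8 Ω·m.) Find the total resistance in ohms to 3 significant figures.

7.49 Ω

Seg 1: A = π(d/2)² = π(1.1200e-04 m)² = 3.941e-08 m²
R_1 = (1.74×10^-8)(2.92)/(3.941e-08) = 1.289 Ω
Seg 2: A = πr² = π(7.9000e-05 m)² = 1.961e-08 m²
R_2 = (6.85×10^-8)(0.76)/(1.961e-08) = 2.655 Ω
Seg 3: A = π(d/2)² = π(8.4500e-05 m)² = 2.243e-08 m²
R_3 = (6.85×10^-8)(1.16)/(2.243e-08) = 3.542 Ω
R_total = R_1 + R_2 + R_3 = 7.49 Ω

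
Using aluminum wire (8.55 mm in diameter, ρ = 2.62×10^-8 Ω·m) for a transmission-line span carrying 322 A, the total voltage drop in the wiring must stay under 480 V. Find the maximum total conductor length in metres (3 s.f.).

3270 m

A = π(d/2)² = π(4.2750e-03 m)² = 5.741e-05 m²
L_max = V_max·A/(1·ρI) = (480)(5.741e-05)/(2.62×10^-8×322) = 3270 m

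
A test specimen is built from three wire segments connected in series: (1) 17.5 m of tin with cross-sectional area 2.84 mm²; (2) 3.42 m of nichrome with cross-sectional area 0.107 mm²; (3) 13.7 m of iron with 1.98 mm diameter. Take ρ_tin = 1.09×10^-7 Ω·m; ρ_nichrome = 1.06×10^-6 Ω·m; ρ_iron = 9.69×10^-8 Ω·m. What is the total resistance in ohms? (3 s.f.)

Seg 1: A = 2.84 mm² = 2.840e-06 m²
R_1 = (1.09×10^-7)(17.5)/(2.840e-06) = 0.6717 Ω
Seg 2: A = 0.107 mm² = 1.070e-07 m²
R_2 = (1.06×10^-6)(3.42)/(1.070e-07) = 33.88 Ω
Seg 3: A = π(d/2)² = π(9.9000e-04 m)² = 3.079e-06 m²
R_3 = (9.69×10^-8)(13.7)/(3.079e-06) = 0.4311 Ω
R_total = R_1 + R_2 + R_3 = 35.0 Ω

35.0 Ω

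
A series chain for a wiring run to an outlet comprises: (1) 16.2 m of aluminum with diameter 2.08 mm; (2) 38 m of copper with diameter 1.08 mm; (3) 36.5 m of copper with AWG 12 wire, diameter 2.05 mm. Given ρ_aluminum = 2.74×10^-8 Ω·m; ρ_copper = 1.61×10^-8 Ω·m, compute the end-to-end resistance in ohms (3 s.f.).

Seg 1: A = π(d/2)² = π(1.0400e-03 m)² = 3.398e-06 m²
R_1 = (2.74×10^-8)(16.2)/(3.398e-06) = 0.1306 Ω
Seg 2: A = π(d/2)² = π(5.4000e-04 m)² = 9.161e-07 m²
R_2 = (1.61×10^-8)(38)/(9.161e-07) = 0.6678 Ω
Seg 3: A = π(2.05/2 mm)² = π(1.0250e-03 m)² = 3.301e-06 m²
R_3 = (1.61×10^-8)(36.5)/(3.301e-06) = 0.178 Ω
R_total = R_1 + R_2 + R_3 = 0.977 Ω

0.977 Ω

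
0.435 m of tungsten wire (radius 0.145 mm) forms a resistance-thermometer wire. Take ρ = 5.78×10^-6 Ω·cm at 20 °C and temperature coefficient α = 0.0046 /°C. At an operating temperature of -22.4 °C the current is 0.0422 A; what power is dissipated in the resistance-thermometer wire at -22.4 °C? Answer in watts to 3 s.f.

ρ = 5.78×10^-6 Ω·cm = 5.78×10^-8 Ω·m
A = πr² = π(1.4500e-04 m)² = 6.605e-08 m²
R₍20₎ = ρL/A = (5.78×10^-8)(0.435)/(6.605e-08) = 0.3807 Ω
R₍-22.4₎ = R₍20₎(1 + αΔT) = 0.3807 × (1 + 0.0046×-42.4) = 0.3064 Ω
P = I²R = (0.0422)² × 0.3064 = 5.46×10^-4 W

5.46×10^-4 W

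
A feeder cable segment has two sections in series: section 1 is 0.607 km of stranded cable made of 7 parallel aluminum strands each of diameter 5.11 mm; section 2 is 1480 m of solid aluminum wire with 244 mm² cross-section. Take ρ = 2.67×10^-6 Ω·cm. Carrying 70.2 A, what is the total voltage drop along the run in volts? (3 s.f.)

ρ = 2.67×10^-6 Ω·cm = 2.67×10^-8 Ω·m
Section 1: A_strand = π(2.5550e-03)² = 2.051e-05 m²; R₁ = ρL/(N·A_s) = (2.67×10^-8)(607)/(7×2.051e-05) = 0.1129 Ω
Section 2: A = 244 mm² = 2.440e-04 m²
R₂ = (2.67×10^-8)(1480)/(2.440e-04) = 0.162 Ω
R = R₁ + R₂ = 0.2748 Ω
V = IR = 70.2 × 0.2748 = 19.3 V

19.3 V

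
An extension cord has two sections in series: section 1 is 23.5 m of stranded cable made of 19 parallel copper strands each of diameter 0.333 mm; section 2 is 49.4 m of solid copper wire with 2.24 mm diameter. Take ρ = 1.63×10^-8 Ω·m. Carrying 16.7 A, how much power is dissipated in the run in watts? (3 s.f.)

122 W

Section 1: A_strand = π(1.6650e-04)² = 8.709e-08 m²; R₁ = ρL/(N·A_s) = (1.63×10^-8)(23.5)/(19×8.709e-08) = 0.2315 Ω
Section 2: A = π(d/2)² = π(1.1200e-03 m)² = 3.941e-06 m²
R₂ = (1.63×10^-8)(49.4)/(3.941e-06) = 0.2043 Ω
R = R₁ + R₂ = 0.4358 Ω
P = I²R = (16.7)² × 0.4358 = 122 W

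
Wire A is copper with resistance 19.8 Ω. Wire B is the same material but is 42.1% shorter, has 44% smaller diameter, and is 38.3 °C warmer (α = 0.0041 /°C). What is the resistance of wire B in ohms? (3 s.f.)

R ∝ ρL/d² with ρ ∝ (1+αΔT), so R_B/R_A = (1 − 42.1/100) × (1 − 44/100)⁻² × (1 + 0.0041×38.3)
= 0.579 × 3.189 × 1.157 = 2.136
R_B = 2.136 × 19.8 = 42.3 Ω

42.3 Ω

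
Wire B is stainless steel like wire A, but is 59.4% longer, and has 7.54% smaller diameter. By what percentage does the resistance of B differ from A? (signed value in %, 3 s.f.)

86.5%

R ∝ L/d², so R_B/R_A = (1 + 59.4/100) × (1 − 7.54/100)⁻²
= 1.594 × 1.17 = 1.865
(R_B − R_A)/R_A = 1.865 − 1 = 86.5%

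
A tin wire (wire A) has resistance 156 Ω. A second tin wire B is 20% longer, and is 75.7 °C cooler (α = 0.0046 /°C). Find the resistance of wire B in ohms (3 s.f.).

R ∝ ρL/d² with ρ ∝ (1+αΔT), so R_B/R_A = (1 + 20/100) × (1 − 0.0046×75.7)
= 1.2 × 0.6518 = 0.7821
R_B = 0.7821 × 156 = 122 Ω

122 Ω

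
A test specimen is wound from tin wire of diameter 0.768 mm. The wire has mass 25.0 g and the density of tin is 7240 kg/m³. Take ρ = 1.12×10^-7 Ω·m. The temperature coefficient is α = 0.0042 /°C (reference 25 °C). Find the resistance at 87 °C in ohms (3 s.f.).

A = π(d/2)² = π(3.8400e-04 m)² = 4.6325e-07 m²
L = m/(density·A) = 0.025/(7240×4.6325e-07) = 7.454 m
R = ρL/A = (1.12×10^-7)(7.454)/(4.6325e-07) = 1.802 Ω
R(87 °C) = 1.802 × (1 + 0.0042×62) = 2.27 Ω

2.27 Ω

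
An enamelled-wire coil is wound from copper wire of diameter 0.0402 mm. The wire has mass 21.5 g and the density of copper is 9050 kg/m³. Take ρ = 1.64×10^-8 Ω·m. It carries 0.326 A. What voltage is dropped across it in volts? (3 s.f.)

A = π(d/2)² = π(2.0100e-05 m)² = 1.2692e-09 m²
L = m/(density·A) = 0.0215/(9050×1.2692e-09) = 1872 m
R = ρL/A = (1.64×10^-8)(1872)/(1.2692e-09) = 24190 Ω
V = IR = 0.326 × 24190 = 7880 V

7880 V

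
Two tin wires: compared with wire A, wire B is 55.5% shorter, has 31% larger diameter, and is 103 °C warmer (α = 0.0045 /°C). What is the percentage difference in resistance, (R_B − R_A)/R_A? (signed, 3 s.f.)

R ∝ ρL/d² with ρ ∝ (1+αΔT), so R_B/R_A = (1 − 55.5/100) × (1 + 31/100)⁻² × (1 + 0.0045×103)
= 0.445 × 0.5827 × 1.464 = 0.3795
(R_B − R_A)/R_A = 0.3795 − 1 = -62.1%

-62.1%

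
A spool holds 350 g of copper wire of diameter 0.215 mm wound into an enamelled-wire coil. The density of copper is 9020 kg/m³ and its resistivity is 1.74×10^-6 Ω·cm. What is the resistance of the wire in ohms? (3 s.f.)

ρ = 1.74×10^-6 Ω·cm = 1.74×10^-8 Ω·m
A = π(d/2)² = π(1.0750e-04 m)² = 3.6305e-08 m²
L = m/(density·A) = 0.35/(9020×3.6305e-08) = 1069 m
R = ρL/A = (1.74×10^-8)(1069)/(3.6305e-08) = 512 Ω

512 Ω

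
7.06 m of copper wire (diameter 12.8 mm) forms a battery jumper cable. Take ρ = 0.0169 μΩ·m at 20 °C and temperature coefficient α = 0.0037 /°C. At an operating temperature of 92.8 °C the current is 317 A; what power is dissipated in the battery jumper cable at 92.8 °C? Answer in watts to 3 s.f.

ρ = 0.0169 μΩ·m = 1.69×10^-8 Ω·m
A = π(d/2)² = π(6.4000e-03 m)² = 1.287e-04 m²
R₍20₎ = ρL/A = (1.69×10^-8)(7.06)/(1.287e-04) = 9.272×10^-4 Ω
R₍92.8₎ = R₍20₎(1 + αΔT) = 9.272×10^-4 × (1 + 0.0037×72.8) = 0.001177 Ω
P = I²R = (317)² × 0.001177 = 118 W

118 W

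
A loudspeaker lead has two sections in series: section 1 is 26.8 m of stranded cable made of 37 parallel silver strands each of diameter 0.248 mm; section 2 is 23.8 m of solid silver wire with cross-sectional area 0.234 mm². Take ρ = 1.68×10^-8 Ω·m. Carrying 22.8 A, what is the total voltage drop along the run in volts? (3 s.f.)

Section 1: A_strand = π(1.2400e-04)² = 4.831e-08 m²; R₁ = ρL/(N·A_s) = (1.68×10^-8)(26.8)/(37×4.831e-08) = 0.2519 Ω
Section 2: A = 0.234 mm² = 2.340e-07 m²
R₂ = (1.68×10^-8)(23.8)/(2.340e-07) = 1.709 Ω
R = R₁ + R₂ = 1.961 Ω
V = IR = 22.8 × 1.961 = 44.7 V

44.7 V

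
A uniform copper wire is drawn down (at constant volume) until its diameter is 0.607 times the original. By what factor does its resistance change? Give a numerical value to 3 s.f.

7.37

Volume constant ⇒ L' = L/r² with r = 0.607. R' = ρL'/A' = ρ(L/r²)/(πr²d₀²/4) = R/r⁴.
Factor = 7.37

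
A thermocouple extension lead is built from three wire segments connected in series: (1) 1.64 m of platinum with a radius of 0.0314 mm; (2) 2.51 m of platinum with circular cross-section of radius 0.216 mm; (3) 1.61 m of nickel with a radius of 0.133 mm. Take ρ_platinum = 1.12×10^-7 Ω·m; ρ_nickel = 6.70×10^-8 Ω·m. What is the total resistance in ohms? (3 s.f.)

63.2 Ω

Seg 1: A = πr² = π(3.1400e-05 m)² = 3.097e-09 m²
R_1 = (1.12×10^-7)(1.64)/(3.097e-09) = 59.3 Ω
Seg 2: A = πr² = π(2.1600e-04 m)² = 1.466e-07 m²
R_2 = (1.12×10^-7)(2.51)/(1.466e-07) = 1.918 Ω
Seg 3: A = πr² = π(1.3300e-04 m)² = 5.557e-08 m²
R_3 = (6.70×10^-8)(1.61)/(5.557e-08) = 1.941 Ω
R_total = R_1 + R_2 + R_3 = 63.2 Ω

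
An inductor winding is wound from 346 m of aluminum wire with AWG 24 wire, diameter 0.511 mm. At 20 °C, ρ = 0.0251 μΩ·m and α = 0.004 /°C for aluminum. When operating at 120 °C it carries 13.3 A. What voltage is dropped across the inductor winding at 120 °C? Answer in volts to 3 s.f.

788 V

ρ = 0.0251 μΩ·m = 2.51×10^-8 Ω·m
A = π(0.511/2 mm)² = π(2.5550e-04 m)² = 2.051e-07 m²
R₍20₎ = ρL/A = (2.51×10^-8)(346)/(2.051e-07) = 42.35 Ω
R₍120₎ = R₍20₎(1 + αΔT) = 42.35 × (1 + 0.004×100) = 59.29 Ω
V = IR = 13.3 × 59.29 = 788 V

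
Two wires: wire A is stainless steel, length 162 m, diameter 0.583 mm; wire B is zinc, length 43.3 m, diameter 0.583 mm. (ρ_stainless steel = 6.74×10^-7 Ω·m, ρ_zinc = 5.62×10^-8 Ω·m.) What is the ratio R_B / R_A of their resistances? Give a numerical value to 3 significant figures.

0.0223

R ∝ ρL/d², so R_B/R_A = (ρ_B/ρ_A) × (L_B/L_A)
= (5.62×10^-8/6.74×10^-7) × (43.3/162) = 0.0223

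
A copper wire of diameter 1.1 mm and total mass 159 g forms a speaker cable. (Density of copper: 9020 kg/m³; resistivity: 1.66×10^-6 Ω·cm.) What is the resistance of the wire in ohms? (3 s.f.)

0.324 Ω

ρ = 1.66×10^-6 Ω·cm = 1.66×10^-8 Ω·m
A = π(d/2)² = π(5.5000e-04 m)² = 9.5033e-07 m²
L = m/(density·A) = 0.159/(9020×9.5033e-07) = 18.55 m
R = ρL/A = (1.66×10^-8)(18.55)/(9.5033e-07) = 0.324 Ω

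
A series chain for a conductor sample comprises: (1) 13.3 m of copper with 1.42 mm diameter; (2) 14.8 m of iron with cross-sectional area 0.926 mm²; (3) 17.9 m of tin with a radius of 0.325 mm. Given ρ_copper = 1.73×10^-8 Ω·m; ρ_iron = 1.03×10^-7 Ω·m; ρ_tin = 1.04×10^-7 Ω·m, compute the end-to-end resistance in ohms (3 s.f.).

7.40 Ω

Seg 1: A = π(d/2)² = π(7.1000e-04 m)² = 1.584e-06 m²
R_1 = (1.73×10^-8)(13.3)/(1.584e-06) = 0.1453 Ω
Seg 2: A = 0.926 mm² = 9.260e-07 m²
R_2 = (1.03×10^-7)(14.8)/(9.260e-07) = 1.646 Ω
Seg 3: A = πr² = π(3.2500e-04 m)² = 3.318e-07 m²
R_3 = (1.04×10^-7)(17.9)/(3.318e-07) = 5.61 Ω
R_total = R_1 + R_2 + R_3 = 7.40 Ω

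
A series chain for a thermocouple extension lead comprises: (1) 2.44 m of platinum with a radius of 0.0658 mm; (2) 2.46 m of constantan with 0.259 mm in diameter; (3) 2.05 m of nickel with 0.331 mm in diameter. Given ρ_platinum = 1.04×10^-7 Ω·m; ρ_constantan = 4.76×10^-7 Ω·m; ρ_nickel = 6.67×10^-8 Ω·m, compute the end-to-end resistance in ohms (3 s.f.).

42.5 Ω

Seg 1: A = πr² = π(6.5800e-05 m)² = 1.360e-08 m²
R_1 = (1.04×10^-7)(2.44)/(1.360e-08) = 18.66 Ω
Seg 2: A = π(d/2)² = π(1.2950e-04 m)² = 5.269e-08 m²
R_2 = (4.76×10^-7)(2.46)/(5.269e-08) = 22.23 Ω
Seg 3: A = π(d/2)² = π(1.6550e-04 m)² = 8.605e-08 m²
R_3 = (6.67×10^-8)(2.05)/(8.605e-08) = 1.589 Ω
R_total = R_1 + R_2 + R_3 = 42.5 Ω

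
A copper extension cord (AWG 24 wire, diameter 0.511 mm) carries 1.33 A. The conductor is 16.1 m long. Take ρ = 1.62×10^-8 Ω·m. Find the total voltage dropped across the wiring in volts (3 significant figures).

1.69 V

A = π(0.511/2 mm)² = π(2.5550e-04 m)² = 2.051e-07 m²
R = ρL/A = (1.62×10^-8)(16.1)/(2.051e-07) = 1.272 Ω
V = IR = 1.33 × 1.272 = 1.69 V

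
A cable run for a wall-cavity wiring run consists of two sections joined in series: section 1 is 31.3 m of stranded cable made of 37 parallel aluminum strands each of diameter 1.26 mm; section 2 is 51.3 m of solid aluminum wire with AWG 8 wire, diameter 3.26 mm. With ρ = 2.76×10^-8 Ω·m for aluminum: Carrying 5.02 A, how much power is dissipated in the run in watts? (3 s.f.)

4.75 W

Section 1: A_strand = π(6.3000e-04)² = 1.247e-06 m²; R₁ = ρL/(N·A_s) = (2.76×10^-8)(31.3)/(37×1.247e-06) = 0.01872 Ω
Section 2: A = π(3.26/2 mm)² = π(1.6300e-03 m)² = 8.347e-06 m²
R₂ = (2.76×10^-8)(51.3)/(8.347e-06) = 0.1696 Ω
R = R₁ + R₂ = 0.1884 Ω
P = I²R = (5.02)² × 0.1884 = 4.75 W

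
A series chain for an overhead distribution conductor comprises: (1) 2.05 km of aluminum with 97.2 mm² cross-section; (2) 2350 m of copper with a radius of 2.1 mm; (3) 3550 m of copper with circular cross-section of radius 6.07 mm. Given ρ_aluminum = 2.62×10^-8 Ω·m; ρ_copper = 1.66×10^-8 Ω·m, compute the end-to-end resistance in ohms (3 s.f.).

3.88 Ω

Seg 1: A = 97.2 mm² = 9.720e-05 m²
R_1 = (2.62×10^-8)(2050)/(9.720e-05) = 0.5526 Ω
Seg 2: A = πr² = π(2.1000e-03 m)² = 1.385e-05 m²
R_2 = (1.66×10^-8)(2350)/(1.385e-05) = 2.816 Ω
Seg 3: A = πr² = π(6.0700e-03 m)² = 1.158e-04 m²
R_3 = (1.66×10^-8)(3550)/(1.158e-04) = 0.5091 Ω
R_total = R_1 + R_2 + R_3 = 3.88 Ω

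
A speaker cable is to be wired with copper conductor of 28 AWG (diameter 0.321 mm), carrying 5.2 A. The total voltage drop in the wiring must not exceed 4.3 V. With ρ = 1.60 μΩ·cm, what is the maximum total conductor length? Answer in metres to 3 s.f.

4.18 m

ρ = 1.60 μΩ·cm = 1.60×10^-8 Ω·m
A = π(0.321/2 mm)² = π(1.6050e-04 m)² = 8.093e-08 m²
L_max = V_max·A/(1·ρI) = (4.3)(8.093e-08)/(1.60×10^-8×5.2) = 4.18 m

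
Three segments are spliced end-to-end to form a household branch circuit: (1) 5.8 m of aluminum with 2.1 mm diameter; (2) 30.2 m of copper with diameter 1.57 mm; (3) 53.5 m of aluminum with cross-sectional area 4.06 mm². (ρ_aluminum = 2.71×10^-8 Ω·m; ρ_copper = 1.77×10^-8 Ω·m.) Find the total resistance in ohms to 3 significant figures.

Seg 1: A = π(d/2)² = π(1.0500e-03 m)² = 3.464e-06 m²
R_1 = (2.71×10^-8)(5.8)/(3.464e-06) = 0.04538 Ω
Seg 2: A = π(d/2)² = π(7.8500e-04 m)² = 1.936e-06 m²
R_2 = (1.77×10^-8)(30.2)/(1.936e-06) = 0.2761 Ω
Seg 3: A = 4.06 mm² = 4.060e-06 m²
R_3 = (2.71×10^-8)(53.5)/(4.060e-06) = 0.3571 Ω
R_total = R_1 + R_2 + R_3 = 0.679 Ω

0.679 Ω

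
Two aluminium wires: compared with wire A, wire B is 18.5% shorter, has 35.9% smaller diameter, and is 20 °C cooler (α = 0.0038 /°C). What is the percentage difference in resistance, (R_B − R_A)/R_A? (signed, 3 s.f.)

R ∝ ρL/d² with ρ ∝ (1+αΔT), so R_B/R_A = (1 − 18.5/100) × (1 − 35.9/100)⁻² × (1 − 0.0038×20)
= 0.815 × 2.434 × 0.924 = 1.833
(R_B − R_A)/R_A = 1.833 − 1 = 83.3%

83.3%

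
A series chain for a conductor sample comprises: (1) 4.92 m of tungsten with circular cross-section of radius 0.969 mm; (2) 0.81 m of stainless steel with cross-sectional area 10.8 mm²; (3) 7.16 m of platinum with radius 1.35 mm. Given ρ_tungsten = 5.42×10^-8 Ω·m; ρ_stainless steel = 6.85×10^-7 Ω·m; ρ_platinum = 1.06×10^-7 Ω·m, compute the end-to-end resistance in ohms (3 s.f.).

0.274 Ω

Seg 1: A = πr² = π(9.6900e-04 m)² = 2.950e-06 m²
R_1 = (5.42×10^-8)(4.92)/(2.950e-06) = 0.0904 Ω
Seg 2: A = 10.8 mm² = 1.080e-05 m²
R_2 = (6.85×10^-7)(0.81)/(1.080e-05) = 0.05138 Ω
Seg 3: A = πr² = π(1.3500e-03 m)² = 5.726e-06 m²
R_3 = (1.06×10^-7)(7.16)/(5.726e-06) = 0.1326 Ω
R_total = R_1 + R_2 + R_3 = 0.274 Ω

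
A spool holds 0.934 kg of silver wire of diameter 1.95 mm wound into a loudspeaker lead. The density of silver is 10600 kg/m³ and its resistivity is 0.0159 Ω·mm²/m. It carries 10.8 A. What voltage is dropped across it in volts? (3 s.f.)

ρ = 0.0159 Ω·mm²/m = 1.59×10^-8 Ω·m
A = π(d/2)² = π(9.7500e-04 m)² = 2.9865e-06 m²
L = m/(density·A) = 0.934/(10600×2.9865e-06) = 29.5 m
R = ρL/A = (1.59×10^-8)(29.5)/(2.9865e-06) = 0.1571 Ω
V = IR = 10.8 × 0.1571 = 1.70 V

1.70 V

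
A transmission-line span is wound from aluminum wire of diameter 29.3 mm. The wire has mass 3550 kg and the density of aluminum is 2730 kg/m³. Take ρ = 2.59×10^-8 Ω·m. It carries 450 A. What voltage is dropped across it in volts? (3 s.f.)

A = π(d/2)² = π(1.4650e-02 m)² = 6.7426e-04 m²
L = m/(density·A) = 3550/(2730×6.7426e-04) = 1929 m
R = ρL/A = (2.59×10^-8)(1929)/(6.7426e-04) = 0.07408 Ω
V = IR = 450 × 0.07408 = 33.3 V

33.3 V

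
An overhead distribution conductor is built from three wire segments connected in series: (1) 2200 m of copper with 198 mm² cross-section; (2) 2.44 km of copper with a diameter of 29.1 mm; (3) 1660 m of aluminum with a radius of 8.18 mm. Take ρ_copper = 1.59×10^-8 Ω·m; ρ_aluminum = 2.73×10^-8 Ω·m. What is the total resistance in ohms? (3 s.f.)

Seg 1: A = 198 mm² = 1.980e-04 m²
R_1 = (1.59×10^-8)(2200)/(1.980e-04) = 0.1767 Ω
Seg 2: A = π(d/2)² = π(1.4550e-02 m)² = 6.651e-04 m²
R_2 = (1.59×10^-8)(2440)/(6.651e-04) = 0.05833 Ω
Seg 3: A = πr² = π(8.1800e-03 m)² = 2.102e-04 m²
R_3 = (2.73×10^-8)(1660)/(2.102e-04) = 0.2156 Ω
R_total = R_1 + R_2 + R_3 = 0.451 Ω

0.451 Ω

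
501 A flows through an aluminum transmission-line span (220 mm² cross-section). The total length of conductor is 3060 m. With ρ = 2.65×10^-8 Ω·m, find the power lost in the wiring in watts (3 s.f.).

92500 W

A = 220 mm² = 2.200e-04 m²
R = ρL/A = (2.65×10^-8)(3060)/(2.200e-04) = 0.3686 Ω
P = I²R = (501)² × 0.3686 = 92500 W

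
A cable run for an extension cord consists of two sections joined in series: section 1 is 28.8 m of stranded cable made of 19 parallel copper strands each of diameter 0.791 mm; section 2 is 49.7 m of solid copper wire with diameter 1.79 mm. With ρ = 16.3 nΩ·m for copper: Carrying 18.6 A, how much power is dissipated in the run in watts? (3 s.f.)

129 W

ρ = 16.3 nΩ·m = 1.63×10^-8 Ω·m
Section 1: A_strand = π(3.9550e-04)² = 4.914e-07 m²; R₁ = ρL/(N·A_s) = (1.63×10^-8)(28.8)/(19×4.914e-07) = 0.05028 Ω
Section 2: A = π(d/2)² = π(8.9500e-04 m)² = 2.516e-06 m²
R₂ = (1.63×10^-8)(49.7)/(2.516e-06) = 0.3219 Ω
R = R₁ + R₂ = 0.3722 Ω
P = I²R = (18.6)² × 0.3722 = 129 W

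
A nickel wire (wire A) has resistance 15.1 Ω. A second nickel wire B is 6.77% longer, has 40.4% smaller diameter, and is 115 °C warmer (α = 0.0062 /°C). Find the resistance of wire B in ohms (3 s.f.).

77.7 Ω

R ∝ ρL/d² with ρ ∝ (1+αΔT), so R_B/R_A = (1 + 6.77/100) × (1 − 40.4/100)⁻² × (1 + 0.0062×115)
= 1.068 × 2.815 × 1.713 = 5.149
R_B = 5.149 × 15.1 = 77.7 Ω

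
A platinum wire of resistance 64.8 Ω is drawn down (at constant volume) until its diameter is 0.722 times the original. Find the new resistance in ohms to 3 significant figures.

238 Ω

Volume constant ⇒ L' = L/r² with r = 0.722. R' = ρL'/A' = ρ(L/r²)/(πr²d₀²/4) = R/r⁴.
R' = 3.68 × 64.8 = 238 Ω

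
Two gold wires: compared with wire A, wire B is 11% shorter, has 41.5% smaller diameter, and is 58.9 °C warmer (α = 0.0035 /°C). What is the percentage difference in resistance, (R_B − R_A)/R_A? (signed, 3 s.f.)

R ∝ ρL/d² with ρ ∝ (1+αΔT), so R_B/R_A = (1 − 11/100) × (1 − 41.5/100)⁻² × (1 + 0.0035×58.9)
= 0.89 × 2.922 × 1.206 = 3.137
(R_B − R_A)/R_A = 3.137 − 1 = 214%

214%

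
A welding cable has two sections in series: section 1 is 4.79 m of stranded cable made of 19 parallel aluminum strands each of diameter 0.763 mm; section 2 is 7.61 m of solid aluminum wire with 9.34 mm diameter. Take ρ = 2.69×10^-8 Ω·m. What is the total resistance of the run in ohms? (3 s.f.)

0.0178 Ω

Section 1: A_strand = π(3.8150e-04)² = 4.572e-07 m²; R₁ = ρL/(N·A_s) = (2.69×10^-8)(4.79)/(19×4.572e-07) = 0.01483 Ω
Section 2: A = π(d/2)² = π(4.6700e-03 m)² = 6.851e-05 m²
R₂ = (2.69×10^-8)(7.61)/(6.851e-05) = 0.002988 Ω
R = R₁ + R₂ = 0.0178 Ω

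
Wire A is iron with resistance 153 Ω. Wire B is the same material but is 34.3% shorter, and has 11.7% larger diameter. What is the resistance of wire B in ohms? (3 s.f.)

R ∝ L/d², so R_B/R_A = (1 − 34.3/100) × (1 + 11.7/100)⁻²
= 0.657 × 0.8015 = 0.5266
R_B = 0.5266 × 153 = 80.6 Ω

80.6 Ω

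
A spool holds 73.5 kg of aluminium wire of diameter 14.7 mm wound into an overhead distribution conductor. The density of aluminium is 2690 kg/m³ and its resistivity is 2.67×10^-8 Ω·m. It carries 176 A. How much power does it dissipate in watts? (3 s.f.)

785 W

A = π(d/2)² = π(7.3500e-03 m)² = 1.6972e-04 m²
L = m/(density·A) = 73.5/(2690×1.6972e-04) = 161 m
R = ρL/A = (2.67×10^-8)(161)/(1.6972e-04) = 0.02533 Ω
P = I²R = (176)² × 0.02533 = 785 W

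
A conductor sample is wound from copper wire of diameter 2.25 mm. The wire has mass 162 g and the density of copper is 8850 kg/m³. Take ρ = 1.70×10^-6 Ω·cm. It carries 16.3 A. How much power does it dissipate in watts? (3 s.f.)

5.23 W

ρ = 1.70×10^-6 Ω·cm = 1.70×10^-8 Ω·m
A = π(d/2)² = π(1.1250e-03 m)² = 3.9761e-06 m²
L = m/(density·A) = 0.162/(8850×3.9761e-06) = 4.604 m
R = ρL/A = (1.70×10^-8)(4.604)/(3.9761e-06) = 0.01968 Ω
P = I²R = (16.3)² × 0.01968 = 5.23 W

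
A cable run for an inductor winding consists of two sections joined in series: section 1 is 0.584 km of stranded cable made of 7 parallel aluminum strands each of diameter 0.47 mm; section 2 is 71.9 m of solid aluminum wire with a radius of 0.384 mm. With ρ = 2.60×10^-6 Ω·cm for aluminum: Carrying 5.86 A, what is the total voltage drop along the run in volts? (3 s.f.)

96.9 V

ρ = 2.60×10^-6 Ω·cm = 2.60×10^-8 Ω·m
Section 1: A_strand = π(2.3500e-04)² = 1.735e-07 m²; R₁ = ρL/(N·A_s) = (2.60×10^-8)(584)/(7×1.735e-07) = 12.5 Ω
Section 2: A = πr² = π(3.8400e-04 m)² = 4.632e-07 m²
R₂ = (2.60×10^-8)(71.9)/(4.632e-07) = 4.035 Ω
R = R₁ + R₂ = 16.54 Ω
V = IR = 5.86 × 16.54 = 96.9 V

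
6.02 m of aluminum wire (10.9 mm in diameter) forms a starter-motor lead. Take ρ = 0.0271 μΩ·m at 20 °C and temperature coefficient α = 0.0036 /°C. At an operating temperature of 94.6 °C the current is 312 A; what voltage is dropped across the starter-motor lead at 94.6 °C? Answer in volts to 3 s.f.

0.692 V

ρ = 0.0271 μΩ·m = 2.71×10^-8 Ω·m
A = π(d/2)² = π(5.4500e-03 m)² = 9.331e-05 m²
R₍20₎ = ρL/A = (2.71×10^-8)(6.02)/(9.331e-05) = 0.001748 Ω
R₍94.6₎ = R₍20₎(1 + αΔT) = 0.001748 × (1 + 0.0036×74.6) = 0.002218 Ω
V = IR = 312 × 0.002218 = 0.692 V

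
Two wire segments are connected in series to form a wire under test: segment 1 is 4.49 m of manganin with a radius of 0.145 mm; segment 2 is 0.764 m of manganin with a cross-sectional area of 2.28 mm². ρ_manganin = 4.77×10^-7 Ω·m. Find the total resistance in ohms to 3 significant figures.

32.6 Ω

Segment 1: A = πr² = π(1.4500e-04 m)² = 6.605e-08 m²
R₁ = ρL/A = (4.77×10^-7)(4.49)/(6.605e-08) = 32.42 Ω
Segment 2: A = 2.28 mm² = 2.280e-06 m²
R₂ = (4.77×10^-7)(0.764)/(2.280e-06) = 0.1598 Ω
R = R₁ + R₂ = 32.6 Ω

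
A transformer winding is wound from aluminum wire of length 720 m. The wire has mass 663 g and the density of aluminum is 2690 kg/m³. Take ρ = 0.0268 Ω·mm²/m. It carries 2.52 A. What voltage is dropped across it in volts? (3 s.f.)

ρ = 0.0268 Ω·mm²/m = 2.68×10^-8 Ω·m
A = m/(density·L) = 0.663/(2690×720) = 3.4232e-07 m²
R = ρL/A = (2.68×10^-8)(720)/(3.4232e-07) = 56.37 Ω
V = IR = 2.52 × 56.37 = 142 V

142 V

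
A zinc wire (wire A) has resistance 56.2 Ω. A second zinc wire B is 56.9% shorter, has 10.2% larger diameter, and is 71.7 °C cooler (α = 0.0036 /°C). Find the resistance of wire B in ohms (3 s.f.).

R ∝ ρL/d² with ρ ∝ (1+αΔT), so R_B/R_A = (1 − 56.9/100) × (1 + 10.2/100)⁻² × (1 − 0.0036×71.7)
= 0.431 × 0.8235 × 0.7419 = 0.2633
R_B = 0.2633 × 56.2 = 14.8 Ω

14.8 Ω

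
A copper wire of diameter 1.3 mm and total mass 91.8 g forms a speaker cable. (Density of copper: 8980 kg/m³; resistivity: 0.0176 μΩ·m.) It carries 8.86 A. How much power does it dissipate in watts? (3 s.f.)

ρ = 0.0176 μΩ·m = 1.76×10^-8 Ω·m
A = π(d/2)² = π(6.5000e-04 m)² = 1.3273e-06 m²
L = m/(density·A) = 0.0918/(8980×1.3273e-06) = 7.702 m
R = ρL/A = (1.76×10^-8)(7.702)/(1.3273e-06) = 0.1021 Ω
P = I²R = (8.86)² × 0.1021 = 8.02 W

8.02 W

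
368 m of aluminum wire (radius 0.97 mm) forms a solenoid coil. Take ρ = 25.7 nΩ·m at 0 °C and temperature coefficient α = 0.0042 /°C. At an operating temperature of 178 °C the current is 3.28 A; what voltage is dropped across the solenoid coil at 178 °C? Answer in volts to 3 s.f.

18.3 V

ρ = 25.7 nΩ·m = 2.57×10^-8 Ω·m
A = πr² = π(9.7000e-04 m)² = 2.956e-06 m²
R₍0₎ = ρL/A = (2.57×10^-8)(368)/(2.956e-06) = 3.2 Ω
R₍178₎ = R₍0₎(1 + αΔT) = 3.2 × (1 + 0.0042×178) = 5.592 Ω
V = IR = 3.28 × 5.592 = 18.3 V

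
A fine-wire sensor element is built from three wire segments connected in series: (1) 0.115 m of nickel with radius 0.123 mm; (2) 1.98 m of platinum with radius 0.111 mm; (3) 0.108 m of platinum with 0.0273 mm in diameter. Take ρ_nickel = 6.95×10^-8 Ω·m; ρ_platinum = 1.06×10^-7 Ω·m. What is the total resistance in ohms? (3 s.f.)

25.1 Ω

Seg 1: A = πr² = π(1.2300e-04 m)² = 4.753e-08 m²
R_1 = (6.95×10^-8)(0.115)/(4.753e-08) = 0.1682 Ω
Seg 2: A = πr² = π(1.1100e-04 m)² = 3.871e-08 m²
R_2 = (1.06×10^-7)(1.98)/(3.871e-08) = 5.422 Ω
Seg 3: A = π(d/2)² = π(1.3650e-05 m)² = 5.853e-10 m²
R_3 = (1.06×10^-7)(0.108)/(5.853e-10) = 19.56 Ω
R_total = R_1 + R_2 + R_3 = 25.1 Ω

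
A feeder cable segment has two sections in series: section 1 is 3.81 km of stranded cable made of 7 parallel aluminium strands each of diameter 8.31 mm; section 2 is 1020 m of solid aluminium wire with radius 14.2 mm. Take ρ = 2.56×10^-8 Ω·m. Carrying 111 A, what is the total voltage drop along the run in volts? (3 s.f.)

Section 1: A_strand = π(4.1550e-03)² = 5.424e-05 m²; R₁ = ρL/(N·A_s) = (2.56×10^-8)(3810)/(7×5.424e-05) = 0.2569 Ω
Section 2: A = πr² = π(1.4200e-02 m)² = 6.335e-04 m²
R₂ = (2.56×10^-8)(1020)/(6.335e-04) = 0.04122 Ω
R = R₁ + R₂ = 0.2981 Ω
V = IR = 111 × 0.2981 = 33.1 V

33.1 V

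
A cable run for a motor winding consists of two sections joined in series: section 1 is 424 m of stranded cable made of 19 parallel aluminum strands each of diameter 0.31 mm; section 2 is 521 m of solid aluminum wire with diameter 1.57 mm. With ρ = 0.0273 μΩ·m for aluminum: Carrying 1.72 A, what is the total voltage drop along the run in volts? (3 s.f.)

ρ = 0.0273 μΩ·m = 2.73×10^-8 Ω·m
Section 1: A_strand = π(1.5500e-04)² = 7.548e-08 m²; R₁ = ρL/(N·A_s) = (2.73×10^-8)(424)/(19×7.548e-08) = 8.072 Ω
Section 2: A = π(d/2)² = π(7.8500e-04 m)² = 1.936e-06 m²
R₂ = (2.73×10^-8)(521)/(1.936e-06) = 7.347 Ω
R = R₁ + R₂ = 15.42 Ω
V = IR = 1.72 × 15.42 = 26.5 V

26.5 V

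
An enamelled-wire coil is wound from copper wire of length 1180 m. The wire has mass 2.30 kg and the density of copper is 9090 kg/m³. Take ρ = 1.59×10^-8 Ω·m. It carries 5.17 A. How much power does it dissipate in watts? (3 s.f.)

A = m/(density·L) = 2.3/(9090×1180) = 2.1443e-07 m²
R = ρL/A = (1.59×10^-8)(1180)/(2.1443e-07) = 87.5 Ω
P = I²R = (5.17)² × 87.5 = 2340 W

2340 W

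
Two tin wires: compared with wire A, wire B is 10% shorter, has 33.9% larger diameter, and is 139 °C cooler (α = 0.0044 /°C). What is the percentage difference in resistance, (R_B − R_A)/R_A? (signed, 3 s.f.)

R ∝ ρL/d² with ρ ∝ (1+αΔT), so R_B/R_A = (1 − 10/100) × (1 + 33.9/100)⁻² × (1 − 0.0044×139)
= 0.9 × 0.5577 × 0.3884 = 0.195
(R_B − R_A)/R_A = 0.195 − 1 = -80.5%

-80.5%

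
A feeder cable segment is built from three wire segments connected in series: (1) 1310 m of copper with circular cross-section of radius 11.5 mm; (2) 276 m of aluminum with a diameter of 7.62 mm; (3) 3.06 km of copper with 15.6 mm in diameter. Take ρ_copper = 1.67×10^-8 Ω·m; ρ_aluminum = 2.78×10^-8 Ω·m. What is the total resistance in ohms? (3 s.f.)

Seg 1: A = πr² = π(1.1500e-02 m)² = 4.155e-04 m²
R_1 = (1.67×10^-8)(1310)/(4.155e-04) = 0.05266 Ω
Seg 2: A = π(d/2)² = π(3.8100e-03 m)² = 4.560e-05 m²
R_2 = (2.78×10^-8)(276)/(4.560e-05) = 0.1682 Ω
Seg 3: A = π(d/2)² = π(7.8000e-03 m)² = 1.911e-04 m²
R_3 = (1.67×10^-8)(3060)/(1.911e-04) = 0.2674 Ω
R_total = R_1 + R_2 + R_3 = 0.488 Ω

0.488 Ω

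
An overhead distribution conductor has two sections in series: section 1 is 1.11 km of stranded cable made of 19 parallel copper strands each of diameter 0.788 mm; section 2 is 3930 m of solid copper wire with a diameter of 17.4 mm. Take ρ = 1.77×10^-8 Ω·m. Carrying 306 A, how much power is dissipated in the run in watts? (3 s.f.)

2.26×10^5 W

Section 1: A_strand = π(3.9400e-04)² = 4.877e-07 m²; R₁ = ρL/(N·A_s) = (1.77×10^-8)(1110)/(19×4.877e-07) = 2.12 Ω
Section 2: A = π(d/2)² = π(8.7000e-03 m)² = 2.378e-04 m²
R₂ = (1.77×10^-8)(3930)/(2.378e-04) = 0.2925 Ω
R = R₁ + R₂ = 2.413 Ω
P = I²R = (306)² × 2.413 = 2.26×10^5 W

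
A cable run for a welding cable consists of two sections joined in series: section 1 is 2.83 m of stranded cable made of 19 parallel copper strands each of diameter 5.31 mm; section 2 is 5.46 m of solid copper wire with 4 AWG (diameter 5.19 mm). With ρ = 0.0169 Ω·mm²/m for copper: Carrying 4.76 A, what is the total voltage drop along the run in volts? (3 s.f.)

ρ = 0.0169 Ω·mm²/m = 1.69×10^-8 Ω·m
Section 1: A_strand = π(2.6550e-03)² = 2.215e-05 m²; R₁ = ρL/(N·A_s) = (1.69×10^-8)(2.83)/(19×2.215e-05) = 1.137×10^-4 Ω
Section 2: A = π(5.19/2 mm)² = π(2.5950e-03 m)² = 2.116e-05 m²
R₂ = (1.69×10^-8)(5.46)/(2.116e-05) = 0.004362 Ω
R = R₁ + R₂ = 0.004475 Ω
V = IR = 4.76 × 0.004475 = 0.0213 V

0.0213 V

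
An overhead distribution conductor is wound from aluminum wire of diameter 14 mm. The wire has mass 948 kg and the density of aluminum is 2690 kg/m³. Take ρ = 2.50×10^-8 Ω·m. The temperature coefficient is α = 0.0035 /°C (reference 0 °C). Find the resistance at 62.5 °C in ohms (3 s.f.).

0.453 Ω

A = π(d/2)² = π(7.0000e-03 m)² = 1.5394e-04 m²
L = m/(density·A) = 948/(2690×1.5394e-04) = 2289 m
R = ρL/A = (2.50×10^-8)(2289)/(1.5394e-04) = 0.3718 Ω
R(62.5 °C) = 0.3718 × (1 + 0.0035×62.5) = 0.453 Ω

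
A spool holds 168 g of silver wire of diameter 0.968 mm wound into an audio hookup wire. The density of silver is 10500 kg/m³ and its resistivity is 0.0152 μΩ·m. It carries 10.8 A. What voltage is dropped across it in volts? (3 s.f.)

4.85 V

ρ = 0.0152 μΩ·m = 1.52×10^-8 Ω·m
A = π(d/2)² = π(4.8400e-04 m)² = 7.3594e-07 m²
L = m/(density·A) = 0.168/(10500×7.3594e-07) = 21.74 m
R = ρL/A = (1.52×10^-8)(21.74)/(7.3594e-07) = 0.449 Ω
V = IR = 10.8 × 0.449 = 4.85 V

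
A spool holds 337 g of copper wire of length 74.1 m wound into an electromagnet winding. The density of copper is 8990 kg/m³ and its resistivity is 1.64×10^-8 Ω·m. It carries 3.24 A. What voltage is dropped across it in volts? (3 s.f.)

A = m/(density·L) = 0.337/(8990×74.1) = 5.0589e-07 m²
R = ρL/A = (1.64×10^-8)(74.1)/(5.0589e-07) = 2.402 Ω
V = IR = 3.24 × 2.402 = 7.78 V

7.78 V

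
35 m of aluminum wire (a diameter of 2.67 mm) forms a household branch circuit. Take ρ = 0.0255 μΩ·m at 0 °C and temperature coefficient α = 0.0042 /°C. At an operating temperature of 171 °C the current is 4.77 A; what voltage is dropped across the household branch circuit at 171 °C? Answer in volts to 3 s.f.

ρ = 0.0255 μΩ·m = 2.55×10^-8 Ω·m
A = π(d/2)² = π(1.3350e-03 m)² = 5.599e-06 m²
R₍0₎ = ρL/A = (2.55×10^-8)(35)/(5.599e-06) = 0.1594 Ω
R₍171₎ = R₍0₎(1 + αΔT) = 0.1594 × (1 + 0.0042×171) = 0.2739 Ω
V = IR = 4.77 × 0.2739 = 1.31 V

1.31 V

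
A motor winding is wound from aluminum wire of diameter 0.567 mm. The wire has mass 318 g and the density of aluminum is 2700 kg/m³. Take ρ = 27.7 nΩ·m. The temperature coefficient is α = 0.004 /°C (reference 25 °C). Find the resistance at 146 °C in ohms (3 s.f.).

75.9 Ω

ρ = 27.7 nΩ·m = 2.77×10^-8 Ω·m
A = π(d/2)² = π(2.8350e-04 m)² = 2.5250e-07 m²
L = m/(density·A) = 0.318/(2700×2.5250e-07) = 466.5 m
R = ρL/A = (2.77×10^-8)(466.5)/(2.5250e-07) = 51.17 Ω
R(146 °C) = 51.17 × (1 + 0.004×121) = 75.9 Ω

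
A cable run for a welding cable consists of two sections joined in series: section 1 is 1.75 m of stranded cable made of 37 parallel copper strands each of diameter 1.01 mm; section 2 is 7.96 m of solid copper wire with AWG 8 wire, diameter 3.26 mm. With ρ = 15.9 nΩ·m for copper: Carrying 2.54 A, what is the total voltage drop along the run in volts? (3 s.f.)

ρ = 15.9 nΩ·m = 1.59×10^-8 Ω·m
Section 1: A_strand = π(5.0500e-04)² = 8.012e-07 m²; R₁ = ρL/(N·A_s) = (1.59×10^-8)(1.75)/(37×8.012e-07) = 9.386×10^-4 Ω
Section 2: A = π(3.26/2 mm)² = π(1.6300e-03 m)² = 8.347e-06 m²
R₂ = (1.59×10^-8)(7.96)/(8.347e-06) = 0.01516 Ω
R = R₁ + R₂ = 0.0161 Ω
V = IR = 2.54 × 0.0161 = 0.0409 V

0.0409 V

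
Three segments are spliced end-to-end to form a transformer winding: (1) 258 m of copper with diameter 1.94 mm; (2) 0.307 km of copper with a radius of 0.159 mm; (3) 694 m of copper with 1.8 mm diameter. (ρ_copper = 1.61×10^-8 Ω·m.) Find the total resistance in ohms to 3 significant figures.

68.0 Ω

Seg 1: A = π(d/2)² = π(9.7000e-04 m)² = 2.956e-06 m²
R_1 = (1.61×10^-8)(258)/(2.956e-06) = 1.405 Ω
Seg 2: A = πr² = π(1.5900e-04 m)² = 7.942e-08 m²
R_2 = (1.61×10^-8)(307)/(7.942e-08) = 62.23 Ω
Seg 3: A = π(d/2)² = π(9.0000e-04 m)² = 2.545e-06 m²
R_3 = (1.61×10^-8)(694)/(2.545e-06) = 4.391 Ω
R_total = R_1 + R_2 + R_3 = 68.0 Ω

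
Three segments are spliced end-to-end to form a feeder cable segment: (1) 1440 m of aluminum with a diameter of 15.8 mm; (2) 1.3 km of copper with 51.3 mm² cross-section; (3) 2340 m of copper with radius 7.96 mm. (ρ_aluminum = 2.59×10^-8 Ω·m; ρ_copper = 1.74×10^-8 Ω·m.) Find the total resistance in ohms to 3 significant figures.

0.836 Ω

Seg 1: A = π(d/2)² = π(7.9000e-03 m)² = 1.961e-04 m²
R_1 = (2.59×10^-8)(1440)/(1.961e-04) = 0.1902 Ω
Seg 2: A = 51.3 mm² = 5.130e-05 m²
R_2 = (1.74×10^-8)(1300)/(5.130e-05) = 0.4409 Ω
Seg 3: A = πr² = π(7.9600e-03 m)² = 1.991e-04 m²
R_3 = (1.74×10^-8)(2340)/(1.991e-04) = 0.2045 Ω
R_total = R_1 + R_2 + R_3 = 0.836 Ω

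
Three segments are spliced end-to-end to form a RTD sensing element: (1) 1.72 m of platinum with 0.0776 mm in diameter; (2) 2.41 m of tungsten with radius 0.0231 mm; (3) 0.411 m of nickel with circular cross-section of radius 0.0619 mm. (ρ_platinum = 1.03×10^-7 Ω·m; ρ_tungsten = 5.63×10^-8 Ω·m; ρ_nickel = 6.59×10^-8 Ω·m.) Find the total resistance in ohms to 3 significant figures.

Seg 1: A = π(d/2)² = π(3.8800e-05 m)² = 4.729e-09 m²
R_1 = (1.03×10^-7)(1.72)/(4.729e-09) = 37.46 Ω
Seg 2: A = πr² = π(2.3100e-05 m)² = 1.676e-09 m²
R_2 = (5.63×10^-8)(2.41)/(1.676e-09) = 80.94 Ω
Seg 3: A = πr² = π(6.1900e-05 m)² = 1.204e-08 m²
R_3 = (6.59×10^-8)(0.411)/(1.204e-08) = 2.25 Ω
R_total = R_1 + R_2 + R_3 = 121 Ω

121 Ω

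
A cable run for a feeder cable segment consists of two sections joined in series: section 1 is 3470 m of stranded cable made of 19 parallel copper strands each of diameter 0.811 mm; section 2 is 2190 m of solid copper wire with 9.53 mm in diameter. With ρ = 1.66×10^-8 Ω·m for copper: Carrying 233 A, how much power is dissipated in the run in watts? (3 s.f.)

3.46×10^5 W

Section 1: A_strand = π(4.0550e-04)² = 5.166e-07 m²; R₁ = ρL/(N·A_s) = (1.66×10^-8)(3470)/(19×5.166e-07) = 5.869 Ω
Section 2: A = π(d/2)² = π(4.7650e-03 m)² = 7.133e-05 m²
R₂ = (1.66×10^-8)(2190)/(7.133e-05) = 0.5097 Ω
R = R₁ + R₂ = 6.378 Ω
P = I²R = (233)² × 6.378 = 3.46×10^5 W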